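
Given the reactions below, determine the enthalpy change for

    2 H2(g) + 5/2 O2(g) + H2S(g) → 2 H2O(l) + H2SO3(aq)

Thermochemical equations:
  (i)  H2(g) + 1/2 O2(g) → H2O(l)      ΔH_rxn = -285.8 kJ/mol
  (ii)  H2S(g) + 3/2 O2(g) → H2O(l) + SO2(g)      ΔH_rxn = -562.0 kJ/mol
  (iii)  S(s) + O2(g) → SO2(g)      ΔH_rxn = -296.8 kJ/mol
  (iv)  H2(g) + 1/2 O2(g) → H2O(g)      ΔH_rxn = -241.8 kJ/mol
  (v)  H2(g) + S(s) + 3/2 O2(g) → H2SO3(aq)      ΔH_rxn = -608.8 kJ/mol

(i) as written: -285.8 kJ/mol
(ii) as written: -562.0 kJ/mol
(iii) reversed: +296.8 kJ/mol
(iv): not needed.
(v) as written: -608.8 kJ/mol
ΔH_rxn = (1)·(-285.8) + (1)·(-562.0) + (-1)·(-296.8) + (1)·(-608.8) = -1159.8 kJ/mol

ΔH_rxn = -1159.8 kJ/mol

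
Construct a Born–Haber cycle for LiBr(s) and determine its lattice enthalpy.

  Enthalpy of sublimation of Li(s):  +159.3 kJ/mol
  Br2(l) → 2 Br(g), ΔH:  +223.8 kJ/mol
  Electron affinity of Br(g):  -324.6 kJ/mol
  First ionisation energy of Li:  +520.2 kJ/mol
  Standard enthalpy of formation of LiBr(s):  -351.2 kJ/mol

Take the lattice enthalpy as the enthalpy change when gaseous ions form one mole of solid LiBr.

ΔHf° = 1·ΔHsub + 1·(ΣIE) + 1/2·D(Br2) + 1·EA + U
-351.2 = 1·(+159.3) + 1·(+520.2) + 1/2·(+223.8) + 1·(-324.6) + U
U = -351.2 − (+466.8) = -818.0 kJ/mol

U = -818.0 kJ/mol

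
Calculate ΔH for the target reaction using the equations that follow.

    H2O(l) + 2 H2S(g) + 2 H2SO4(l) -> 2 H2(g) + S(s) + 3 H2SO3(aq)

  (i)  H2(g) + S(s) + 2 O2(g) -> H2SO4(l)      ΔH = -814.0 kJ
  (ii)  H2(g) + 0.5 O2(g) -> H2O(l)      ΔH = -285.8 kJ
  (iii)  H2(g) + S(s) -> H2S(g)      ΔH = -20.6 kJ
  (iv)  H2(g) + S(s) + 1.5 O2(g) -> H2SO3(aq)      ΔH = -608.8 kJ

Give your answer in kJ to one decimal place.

(i) reversed and × 2: (-2)·(-814.0) = +1628.0 kJ
(ii) reversed: +285.8 kJ
(iii) reversed and × 2: (-2)·(-20.6) = +41.2 kJ
(iv) × 3: (3)·(-608.8) = -1826.4 kJ
ΔH = (+1628.0) + (+285.8) + (+41.2) + (-1826.4) = 128.6 kJ

ΔH = 128.6 kJ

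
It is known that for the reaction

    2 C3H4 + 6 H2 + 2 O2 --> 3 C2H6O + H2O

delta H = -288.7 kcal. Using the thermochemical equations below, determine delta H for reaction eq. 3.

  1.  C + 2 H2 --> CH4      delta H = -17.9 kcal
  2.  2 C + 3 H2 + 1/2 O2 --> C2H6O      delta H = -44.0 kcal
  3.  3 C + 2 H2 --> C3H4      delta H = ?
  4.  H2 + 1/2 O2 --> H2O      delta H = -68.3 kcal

eq. 1: not needed.
eq. 2 × 3: (3)·(-44.0) = -132.0 kcal
eq. 3 reversed and × 2: contributes −2·x
eq. 4 as written: -68.3 kcal
-288.7 = (-132.0) + (-68.3) − 2·x
x = (-288.7 − (-200.3)) / (-2) = 44.2 kcal

delta H = 44.2 kcal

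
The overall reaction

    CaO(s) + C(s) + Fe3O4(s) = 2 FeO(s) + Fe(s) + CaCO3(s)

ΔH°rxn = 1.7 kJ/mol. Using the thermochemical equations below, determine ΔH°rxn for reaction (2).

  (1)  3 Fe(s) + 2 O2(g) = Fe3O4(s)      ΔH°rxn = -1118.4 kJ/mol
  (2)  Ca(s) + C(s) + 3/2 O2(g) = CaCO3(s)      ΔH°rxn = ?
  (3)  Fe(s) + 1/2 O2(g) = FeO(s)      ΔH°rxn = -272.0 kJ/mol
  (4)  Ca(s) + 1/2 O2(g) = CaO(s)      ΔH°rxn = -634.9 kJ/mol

(1) reversed (Fe3O4(s) must end up as a reactant): +1118.4 kJ/mol
(2) as written (CaCO3(s) already on the product side): contributes x
(3) × 2 (×2 to match 2 FeO(s) in the target): (2)·(-272.0) = -544.0 kJ/mol
(4) reversed (reverse to put CaO(s) on the reactant side): +634.9 kJ/mol
+1.7 = (+1118.4) + (-544.0) + (+634.9) + x
x = (+1.7 − (+1209.3)) / (1) = -1207.6 kJ/mol

ΔH°rxn = -1207.6 kJ/mol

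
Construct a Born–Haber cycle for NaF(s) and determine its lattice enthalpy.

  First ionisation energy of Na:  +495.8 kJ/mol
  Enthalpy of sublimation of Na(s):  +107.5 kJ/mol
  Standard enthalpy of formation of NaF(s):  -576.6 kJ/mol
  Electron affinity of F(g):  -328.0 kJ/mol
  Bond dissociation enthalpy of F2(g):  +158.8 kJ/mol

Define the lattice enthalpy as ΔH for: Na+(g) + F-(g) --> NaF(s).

U = -931.3 kJ/mol

ΔHf° = 1·ΔHsub + 1·(ΣIE) + 1/2·D(F2) + 1·EA + U
-576.6 = 1·(+107.5) + 1·(+495.8) + 1/2·(+158.8) + 1·(-328.0) + U
U = -576.6 − (+354.7) = -931.3 kJ/mol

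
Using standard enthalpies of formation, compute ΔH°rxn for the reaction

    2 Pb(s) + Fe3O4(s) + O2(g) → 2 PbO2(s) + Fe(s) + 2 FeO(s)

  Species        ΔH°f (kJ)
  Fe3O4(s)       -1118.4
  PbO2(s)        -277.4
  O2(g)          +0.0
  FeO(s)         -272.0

ΔH°rxn = 19.6 kJ

ΔH°rxn = Σ nΔHf°(products) − Σ nΔHf°(reactants).
Products: 2·(-277.4) + 1·(+0.0) + 2·(-272.0) = -1098.8
Reactants: 2·(+0.0) + 1·(-1118.4) + 1·(+0.0) = -1118.4
ΔH°rxn = (-1098.8) − (-1118.4) = 19.6 kJ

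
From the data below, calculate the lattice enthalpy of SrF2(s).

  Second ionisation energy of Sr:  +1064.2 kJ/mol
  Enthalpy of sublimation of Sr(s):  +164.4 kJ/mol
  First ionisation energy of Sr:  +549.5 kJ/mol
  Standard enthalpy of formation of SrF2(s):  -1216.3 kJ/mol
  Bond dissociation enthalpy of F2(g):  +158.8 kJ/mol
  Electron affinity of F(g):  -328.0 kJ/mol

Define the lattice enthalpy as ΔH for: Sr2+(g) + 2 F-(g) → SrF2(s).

ΔHf° = 1·ΔHsub + 1·(ΣIE) + 1·D(F2) + 2·EA + U
-1216.3 = 1·(+164.4) + 1·(+1613.7) + 1·(+158.8) + 2·(-328.0) + U
U = -1216.3 − (+1280.9) = -2497.2 kJ/mol

U = -2497.2 kJ/mol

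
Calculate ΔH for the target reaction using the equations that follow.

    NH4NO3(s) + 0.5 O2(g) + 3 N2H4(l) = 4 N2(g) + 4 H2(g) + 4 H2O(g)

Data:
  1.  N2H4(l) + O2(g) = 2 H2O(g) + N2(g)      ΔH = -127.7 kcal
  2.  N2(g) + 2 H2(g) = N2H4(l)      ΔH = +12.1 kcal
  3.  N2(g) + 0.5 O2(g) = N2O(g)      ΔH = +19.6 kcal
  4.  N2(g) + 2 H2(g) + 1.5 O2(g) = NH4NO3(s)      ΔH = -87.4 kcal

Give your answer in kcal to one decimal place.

ΔH = -180.1 kcal

eq. 1 × 2: (2)·(-127.7) = -255.4 kcal
eq. 2 reversed: -12.1 kcal
eq. 3: not needed.
eq. 4 reversed: +87.4 kcal
Since enthalpy is a state function, ΔH = (-255.4) + (-12.1) + (+87.4) = -180.1 kcal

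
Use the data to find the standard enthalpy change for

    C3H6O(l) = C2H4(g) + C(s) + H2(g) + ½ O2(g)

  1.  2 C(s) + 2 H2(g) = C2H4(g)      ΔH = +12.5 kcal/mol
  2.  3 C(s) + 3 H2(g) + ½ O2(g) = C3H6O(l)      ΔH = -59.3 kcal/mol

ΔH = 71.8 kcal/mol

eq. 1 as written: +12.5 kcal/mol
eq. 2 reversed: +59.3 kcal/mol
ΔH = (1)·(+12.5) + (-1)·(-59.3) = 71.8 kcal/mol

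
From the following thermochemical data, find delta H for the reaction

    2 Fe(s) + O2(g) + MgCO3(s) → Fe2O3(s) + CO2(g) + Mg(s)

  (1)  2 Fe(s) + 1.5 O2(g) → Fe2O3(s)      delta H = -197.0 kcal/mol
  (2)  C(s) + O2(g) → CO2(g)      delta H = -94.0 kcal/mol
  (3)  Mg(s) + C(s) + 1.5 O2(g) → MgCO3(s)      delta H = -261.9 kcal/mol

delta H = -29.1 kcal/mol

(1) as written (Fe2O3(s) already on the product side): -197.0 kcal/mol
(2) as written (CO2(g) already on the product side): -94.0 kcal/mol
(3) reversed (MgCO3(s) must end up as a reactant): +261.9 kcal/mol
delta H = (-197.0) + (-94.0) + (+261.9) = -29.1 kcal/mol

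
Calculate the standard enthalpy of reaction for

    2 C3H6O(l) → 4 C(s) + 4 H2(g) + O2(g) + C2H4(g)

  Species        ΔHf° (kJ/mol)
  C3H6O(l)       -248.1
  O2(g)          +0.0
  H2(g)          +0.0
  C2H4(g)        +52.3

ΔH_rxn = 548.5 kJ/mol

Products: 4·(+0.0) + 4·(+0.0) + 1·(+0.0) + 1·(+52.3) = +52.3
Reactants: 2·(-248.1) = -496.2
ΔH_rxn = (+52.3) − (-496.2) = 548.5 kJ/mol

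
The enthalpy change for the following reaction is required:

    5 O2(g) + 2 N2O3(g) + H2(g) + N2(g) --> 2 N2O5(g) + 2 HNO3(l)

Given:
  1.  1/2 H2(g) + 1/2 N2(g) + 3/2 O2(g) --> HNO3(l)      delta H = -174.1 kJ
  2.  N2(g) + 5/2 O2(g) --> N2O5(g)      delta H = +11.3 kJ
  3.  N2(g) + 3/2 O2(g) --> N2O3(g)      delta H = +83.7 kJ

eq. 1 × 2: (2)·(-174.1) = -348.2 kJ
eq. 2 × 2: (2)·(+11.3) = +22.6 kJ
eq. 3 reversed and × 2: (-2)·(+83.7) = -167.4 kJ
Since enthalpy is a state function, delta H = (2)·(-174.1) + (2)·(+11.3) + (-2)·(+83.7) = -493.0 kJ

delta H = -493.0 kJ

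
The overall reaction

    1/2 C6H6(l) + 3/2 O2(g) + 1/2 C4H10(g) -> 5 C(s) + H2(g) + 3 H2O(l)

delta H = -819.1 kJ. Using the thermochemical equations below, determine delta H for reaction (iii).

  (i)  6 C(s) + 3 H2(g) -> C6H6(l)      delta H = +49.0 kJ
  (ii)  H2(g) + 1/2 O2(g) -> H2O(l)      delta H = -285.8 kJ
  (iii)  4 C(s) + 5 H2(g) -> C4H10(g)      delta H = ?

delta H = -125.6 kJ

(i) reversed and × 1/2 (reverse to put C6H6(l) on the reactant side; ×1/2 to match 1/2 C6H6(l) in the target): (-1/2)·(+49.0) = -24.5 kJ
(ii) × 3 (scale by 3 for the 3 H2O(l)): (3)·(-285.8) = -857.4 kJ
(iii) reversed and × 1/2 (C4H10(g) must end up as a reactant; ×1/2 to match 1/2 C4H10(g) in the target): contributes −1/2·x
-819.1 = (-24.5) + (-857.4) − 1/2·x
x = (-819.1 − (-881.9)) / (-1/2) = -125.6 kJ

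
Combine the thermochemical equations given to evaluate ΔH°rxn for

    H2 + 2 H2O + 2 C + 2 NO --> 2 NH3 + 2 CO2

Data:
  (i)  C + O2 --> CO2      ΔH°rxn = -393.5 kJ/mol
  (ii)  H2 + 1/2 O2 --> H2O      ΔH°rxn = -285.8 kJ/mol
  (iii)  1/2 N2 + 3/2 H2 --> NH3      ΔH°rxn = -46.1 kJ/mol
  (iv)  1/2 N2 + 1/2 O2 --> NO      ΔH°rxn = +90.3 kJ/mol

(i) × 2: (2)·(-393.5) = -787.0 kJ/mol
(ii) reversed and × 2: (-2)·(-285.8) = +571.6 kJ/mol
(iii) × 2: (2)·(-46.1) = -92.2 kJ/mol
(iv) reversed and × 2: (-2)·(+90.3) = -180.6 kJ/mol
Combining the equations, ΔH°rxn = (2)·(-393.5) + (-2)·(-285.8) + (2)·(-46.1) + (-2)·(+90.3) = -488.2 kJ/mol

ΔH°rxn = -488.2 kJ/mol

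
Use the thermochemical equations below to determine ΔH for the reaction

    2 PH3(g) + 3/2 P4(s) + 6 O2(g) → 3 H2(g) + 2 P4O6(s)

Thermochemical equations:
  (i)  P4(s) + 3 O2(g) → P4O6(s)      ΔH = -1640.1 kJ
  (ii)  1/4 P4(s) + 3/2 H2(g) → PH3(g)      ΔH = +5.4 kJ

(i) × 2: (2)·(-1640.1) = -3280.2 kJ
(ii) reversed and × 2: (-2)·(+5.4) = -10.8 kJ
ΔH = (2)·(-1640.1) + (-2)·(+5.4) = -3291.0 kJ

ΔH = -3291.0 kJ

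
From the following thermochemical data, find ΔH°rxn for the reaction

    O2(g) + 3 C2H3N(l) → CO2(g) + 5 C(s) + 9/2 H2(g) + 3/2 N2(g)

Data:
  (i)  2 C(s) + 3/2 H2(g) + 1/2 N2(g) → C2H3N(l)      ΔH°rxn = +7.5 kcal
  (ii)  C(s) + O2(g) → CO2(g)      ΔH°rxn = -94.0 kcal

(i) reversed and × 3: (-3)·(+7.5) = -22.5 kcal
(ii) as written: -94.0 kcal
By Hess's law, ΔH°rxn = (-22.5) + (-94.0) = -116.5 kcal

ΔH°rxn = -116.5 kcal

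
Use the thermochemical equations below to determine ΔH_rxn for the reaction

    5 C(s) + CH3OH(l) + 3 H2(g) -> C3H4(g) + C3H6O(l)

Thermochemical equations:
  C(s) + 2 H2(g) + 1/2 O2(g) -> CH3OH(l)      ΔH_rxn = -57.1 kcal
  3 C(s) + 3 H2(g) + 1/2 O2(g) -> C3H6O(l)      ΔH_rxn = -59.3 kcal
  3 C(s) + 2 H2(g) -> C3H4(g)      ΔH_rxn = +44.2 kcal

ΔH_rxn = 42.0 kcal

equation 1 reversed: +57.1 kcal
equation 2 as written: -59.3 kcal
equation 3 as written: +44.2 kcal
ΔH_rxn = (+57.1) + (-59.3) + (+44.2) = 42.0 kcal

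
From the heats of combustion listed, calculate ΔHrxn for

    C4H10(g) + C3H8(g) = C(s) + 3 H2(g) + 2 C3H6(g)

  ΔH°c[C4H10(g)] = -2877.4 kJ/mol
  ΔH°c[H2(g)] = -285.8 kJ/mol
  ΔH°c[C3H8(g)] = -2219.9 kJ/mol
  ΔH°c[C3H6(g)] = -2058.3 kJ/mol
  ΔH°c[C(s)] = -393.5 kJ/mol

ΔHrxn = 270.2 kJ/mol

Using ΔH = Σ nΔHc°(reactants) − Σ nΔHc°(products):
= [1·(-2877.4) + 1·(-2219.9)] − [1·(-393.5) + 3·(-285.8) + 2·(-2058.3)]
= 270.2 kJ/mol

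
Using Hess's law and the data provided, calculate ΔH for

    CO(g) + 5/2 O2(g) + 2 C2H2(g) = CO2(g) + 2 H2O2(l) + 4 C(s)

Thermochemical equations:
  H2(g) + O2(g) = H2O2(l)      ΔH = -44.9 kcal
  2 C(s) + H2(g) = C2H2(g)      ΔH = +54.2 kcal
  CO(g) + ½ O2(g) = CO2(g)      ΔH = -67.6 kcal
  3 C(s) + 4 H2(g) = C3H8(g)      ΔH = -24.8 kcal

equation 1 × 2: (2)·(-44.9) = -89.8 kcal
equation 2 reversed and × 2: (-2)·(+54.2) = -108.4 kcal
equation 3 as written: -67.6 kcal
equation 4: not needed.
ΔH = (2)·(-44.9) + (-2)·(+54.2) + (1)·(-67.6) = -265.8 kcal

ΔH = -265.8 kcal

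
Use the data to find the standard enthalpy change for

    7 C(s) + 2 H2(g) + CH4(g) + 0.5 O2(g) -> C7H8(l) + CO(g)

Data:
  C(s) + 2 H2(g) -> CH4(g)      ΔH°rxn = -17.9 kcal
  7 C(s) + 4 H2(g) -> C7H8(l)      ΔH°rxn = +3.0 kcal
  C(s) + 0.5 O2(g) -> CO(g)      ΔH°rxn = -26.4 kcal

equation 1 reversed (CH4(g) must end up as a reactant): +17.9 kcal
equation 2 as written (C7H8(l) already on the product side): +3.0 kcal
equation 3 as written (CO(g) already on the product side): -26.4 kcal
ΔH°rxn = (-1)·(-17.9) + (1)·(+3.0) + (1)·(-26.4) = -5.5 kcal

ΔH°rxn = -5.5 kcal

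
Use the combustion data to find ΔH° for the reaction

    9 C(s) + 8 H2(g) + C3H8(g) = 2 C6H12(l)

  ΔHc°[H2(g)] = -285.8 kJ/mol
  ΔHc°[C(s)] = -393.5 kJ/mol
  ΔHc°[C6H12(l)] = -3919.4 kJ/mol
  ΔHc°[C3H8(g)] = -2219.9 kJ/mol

ΔH° = -209.0 kJ/mol

With combustion enthalpies, reactants minus products:
= [9·(-393.5) + 8·(-285.8) + 1·(-2219.9)] − [2·(-3919.4)]
= -209.0 kJ/mol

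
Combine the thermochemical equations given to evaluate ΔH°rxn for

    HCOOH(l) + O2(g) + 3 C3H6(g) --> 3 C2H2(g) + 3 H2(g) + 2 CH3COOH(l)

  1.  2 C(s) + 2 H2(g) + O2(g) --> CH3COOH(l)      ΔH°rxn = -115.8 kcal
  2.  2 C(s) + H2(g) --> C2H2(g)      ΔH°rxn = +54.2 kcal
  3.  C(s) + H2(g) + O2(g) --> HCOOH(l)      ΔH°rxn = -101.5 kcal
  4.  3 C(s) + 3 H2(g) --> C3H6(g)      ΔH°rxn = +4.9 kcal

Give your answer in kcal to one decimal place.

eq. 1 × 2: (2)·(-115.8) = -231.6 kcal
eq. 2 × 3: (3)·(+54.2) = +162.6 kcal
eq. 3 reversed: +101.5 kcal
eq. 4 reversed and × 3: (-3)·(+4.9) = -14.7 kcal
Since enthalpy is a state function, ΔH°rxn = (-231.6) + (+162.6) + (+101.5) + (-14.7) = 17.8 kcal

ΔH°rxn = 17.8 kcal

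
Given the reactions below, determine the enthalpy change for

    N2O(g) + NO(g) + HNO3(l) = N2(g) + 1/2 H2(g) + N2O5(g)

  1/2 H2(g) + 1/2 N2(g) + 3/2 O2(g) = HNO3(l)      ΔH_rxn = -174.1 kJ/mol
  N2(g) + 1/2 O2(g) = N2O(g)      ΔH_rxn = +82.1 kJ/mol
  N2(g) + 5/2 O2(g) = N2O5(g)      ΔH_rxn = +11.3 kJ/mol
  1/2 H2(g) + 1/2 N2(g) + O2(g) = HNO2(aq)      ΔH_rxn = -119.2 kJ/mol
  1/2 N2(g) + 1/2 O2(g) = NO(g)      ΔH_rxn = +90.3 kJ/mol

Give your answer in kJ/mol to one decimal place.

ΔH_rxn = 13.0 kJ/mol

equation 1 reversed (HNO3(l) must end up as a reactant): +174.1 kJ/mol
equation 2 reversed (N2O(g) must end up as a reactant): -82.1 kJ/mol
equation 3 as written (N2O5(g) already on the product side): +11.3 kJ/mol
equation 4: not needed (HNO2(aq) appears nowhere else).
equation 5 reversed (NO(g) must end up as a reactant): -90.3 kJ/mol
Combining the equations, ΔH_rxn = (+174.1) + (-82.1) + (+11.3) + (-90.3) = 13.0 kJ/mol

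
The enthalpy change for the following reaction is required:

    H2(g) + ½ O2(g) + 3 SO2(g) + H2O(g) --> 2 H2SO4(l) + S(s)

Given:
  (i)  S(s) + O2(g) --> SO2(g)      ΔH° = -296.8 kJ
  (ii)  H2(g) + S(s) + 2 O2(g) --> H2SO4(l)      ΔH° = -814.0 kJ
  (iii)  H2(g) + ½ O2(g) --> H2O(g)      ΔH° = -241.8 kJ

(i) reversed and × 3 (SO2(g) must end up as a reactant; scale by 3 for the 3 SO2(g)): (-3)·(-296.8) = +890.4 kJ
(ii) × 2 (×2 to match 2 H2SO4(l) in the target): (2)·(-814.0) = -1628.0 kJ
(iii) reversed (H2O(g) must end up as a reactant): +241.8 kJ
ΔH° = (+890.4) + (-1628.0) + (+241.8) = -495.8 kJ

ΔH° = -495.8 kJ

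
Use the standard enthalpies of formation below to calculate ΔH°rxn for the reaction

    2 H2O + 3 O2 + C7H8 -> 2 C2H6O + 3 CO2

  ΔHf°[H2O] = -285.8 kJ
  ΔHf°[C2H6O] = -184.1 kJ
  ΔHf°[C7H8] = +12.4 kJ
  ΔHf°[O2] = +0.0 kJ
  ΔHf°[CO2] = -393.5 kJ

ΔH°rxn = Σ nΔHf°(products) − Σ nΔHf°(reactants).
Products: 2·(-184.1) + 3·(-393.5) = -1548.7
Reactants: 2·(-285.8) + 3·(+0.0) + 1·(+12.4) = -559.2
ΔH°rxn = (-1548.7) − (-559.2) = -989.5 kJ

ΔH°rxn = -989.5 kJ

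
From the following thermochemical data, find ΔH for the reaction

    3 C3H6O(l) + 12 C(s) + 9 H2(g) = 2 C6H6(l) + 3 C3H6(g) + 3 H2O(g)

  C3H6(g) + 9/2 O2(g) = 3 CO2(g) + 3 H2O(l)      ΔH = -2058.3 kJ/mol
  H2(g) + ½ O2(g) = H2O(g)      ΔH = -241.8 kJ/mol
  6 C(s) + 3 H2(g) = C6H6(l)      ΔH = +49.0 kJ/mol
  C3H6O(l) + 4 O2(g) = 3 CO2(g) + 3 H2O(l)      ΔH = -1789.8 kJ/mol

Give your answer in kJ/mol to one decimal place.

ΔH = 178.1 kJ/mol

equation 1 reversed and × 3: (-3)·(-2058.3) = +6174.9 kJ/mol
equation 2 × 3: (3)·(-241.8) = -725.4 kJ/mol
equation 3 × 2: (2)·(+49.0) = +98.0 kJ/mol
equation 4 × 3: (3)·(-1789.8) = -5369.4 kJ/mol
Since enthalpy is a state function, ΔH = (-3)·(-2058.3) + (3)·(-241.8) + (2)·(+49.0) + (3)·(-1789.8) = 178.1 kJ/mol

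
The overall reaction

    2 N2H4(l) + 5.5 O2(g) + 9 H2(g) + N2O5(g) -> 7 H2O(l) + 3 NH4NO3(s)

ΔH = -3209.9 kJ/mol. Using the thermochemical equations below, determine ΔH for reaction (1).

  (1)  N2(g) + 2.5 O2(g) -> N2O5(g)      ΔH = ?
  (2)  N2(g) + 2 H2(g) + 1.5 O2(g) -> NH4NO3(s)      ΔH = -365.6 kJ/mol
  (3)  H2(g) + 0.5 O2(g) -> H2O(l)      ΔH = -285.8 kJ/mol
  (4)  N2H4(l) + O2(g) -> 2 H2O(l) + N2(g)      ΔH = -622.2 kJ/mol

ΔH = 11.3 kJ/mol

(1) reversed (reverse to put N2O5(g) on the reactant side): contributes −x
(2) × 3 (×3 to match 3 NH4NO3(s) in the target): (3)·(-365.6) = -1096.8 kJ/mol
(3) × 3: (3)·(-285.8) = -857.4 kJ/mol
(4) × 2 (×2 to match 2 N2H4(l) in the target): (2)·(-622.2) = -1244.4 kJ/mol
-3209.9 = (-1096.8) + (-857.4) + (-1244.4) − x
x = (-3209.9 − (-3198.6)) / (-1) = 11.3 kJ/mol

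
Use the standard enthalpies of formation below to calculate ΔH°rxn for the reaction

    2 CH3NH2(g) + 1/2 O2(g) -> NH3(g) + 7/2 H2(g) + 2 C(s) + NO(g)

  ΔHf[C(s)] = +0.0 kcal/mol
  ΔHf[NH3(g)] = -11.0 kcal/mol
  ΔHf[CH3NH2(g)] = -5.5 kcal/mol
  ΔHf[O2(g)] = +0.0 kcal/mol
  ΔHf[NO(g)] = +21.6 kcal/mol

ΔH°rxn = Σ nΔHf°(products) − Σ nΔHf°(reactants).
Products: 1·(-11.0) + 7/2·(+0.0) + 2·(+0.0) + 1·(+21.6) = +10.6
Reactants: 2·(-5.5) + 1/2·(+0.0) = -11.0
ΔH°rxn = (+10.6) − (-11.0) = 21.6 kcal/mol

ΔH°rxn = 21.6 kcal/mol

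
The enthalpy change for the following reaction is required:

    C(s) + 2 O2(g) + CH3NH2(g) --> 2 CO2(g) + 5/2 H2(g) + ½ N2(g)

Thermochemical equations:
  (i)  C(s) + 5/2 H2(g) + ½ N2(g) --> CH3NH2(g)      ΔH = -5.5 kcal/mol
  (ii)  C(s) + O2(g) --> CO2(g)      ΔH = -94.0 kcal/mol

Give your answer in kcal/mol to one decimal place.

(i) reversed: +5.5 kcal/mol
(ii) × 2: (2)·(-94.0) = -188.0 kcal/mol
ΔH = (+5.5) + (-188.0) = -182.5 kcal/mol

ΔH = -182.5 kcal/mol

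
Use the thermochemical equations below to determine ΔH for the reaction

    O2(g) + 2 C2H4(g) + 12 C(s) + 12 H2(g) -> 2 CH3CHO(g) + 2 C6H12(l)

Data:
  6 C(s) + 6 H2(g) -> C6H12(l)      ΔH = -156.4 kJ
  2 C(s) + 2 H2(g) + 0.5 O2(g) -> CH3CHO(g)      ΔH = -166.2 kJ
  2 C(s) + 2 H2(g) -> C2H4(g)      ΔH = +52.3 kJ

ΔH = -749.8 kJ

equation 1 × 2: (2)·(-156.4) = -312.8 kJ
equation 2 × 2: (2)·(-166.2) = -332.4 kJ
equation 3 reversed and × 2: (-2)·(+52.3) = -104.6 kJ
Combining the equations, ΔH = (-312.8) + (-332.4) + (-104.6) = -749.8 kJ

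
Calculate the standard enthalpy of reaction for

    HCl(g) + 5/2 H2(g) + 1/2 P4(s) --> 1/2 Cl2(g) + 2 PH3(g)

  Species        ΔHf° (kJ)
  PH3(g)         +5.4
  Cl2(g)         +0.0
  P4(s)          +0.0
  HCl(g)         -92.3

ΔH° = 103.1 kJ

ΔH°rxn = Σ nΔHf°(products) − Σ nΔHf°(reactants).
Products: 1/2·(+0.0) + 2·(+5.4) = +10.8
Reactants: 1·(-92.3) + 5/2·(+0.0) + 1/2·(+0.0) = -92.3
ΔH° = (+10.8) − (-92.3) = 103.1 kJ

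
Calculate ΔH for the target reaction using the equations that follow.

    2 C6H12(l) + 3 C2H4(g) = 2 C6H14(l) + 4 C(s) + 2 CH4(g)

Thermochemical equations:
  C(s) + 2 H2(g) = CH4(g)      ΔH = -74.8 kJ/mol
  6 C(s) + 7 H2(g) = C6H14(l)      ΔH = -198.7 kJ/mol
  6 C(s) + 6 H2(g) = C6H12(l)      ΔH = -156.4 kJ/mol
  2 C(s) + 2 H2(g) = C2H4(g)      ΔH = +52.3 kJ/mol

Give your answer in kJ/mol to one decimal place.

equation 1 × 2: (2)·(-74.8) = -149.6 kJ/mol
equation 2 × 2: (2)·(-198.7) = -397.4 kJ/mol
equation 3 reversed and × 2: (-2)·(-156.4) = +312.8 kJ/mol
equation 4 reversed and × 3: (-3)·(+52.3) = -156.9 kJ/mol
Summing the manipulated equations, ΔH = (-149.6) + (-397.4) + (+312.8) + (-156.9) = -391.1 kJ/mol

ΔH = -391.1 kJ/mol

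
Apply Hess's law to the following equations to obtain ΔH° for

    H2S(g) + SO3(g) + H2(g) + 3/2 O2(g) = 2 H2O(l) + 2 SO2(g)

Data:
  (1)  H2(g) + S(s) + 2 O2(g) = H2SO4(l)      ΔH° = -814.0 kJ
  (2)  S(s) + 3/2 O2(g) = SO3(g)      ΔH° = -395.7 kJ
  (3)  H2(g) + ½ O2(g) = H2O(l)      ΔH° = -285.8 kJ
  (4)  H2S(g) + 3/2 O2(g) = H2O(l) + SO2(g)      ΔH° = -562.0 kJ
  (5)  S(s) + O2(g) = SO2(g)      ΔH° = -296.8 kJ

(1): not needed.
(2) reversed: +395.7 kJ
(3) as written: -285.8 kJ
(4) as written: -562.0 kJ
(5) as written: -296.8 kJ
ΔH° = (-1)·(-395.7) + (1)·(-285.8) + (1)·(-562.0) + (1)·(-296.8) = -748.9 kJ

ΔH° = -748.9 kJ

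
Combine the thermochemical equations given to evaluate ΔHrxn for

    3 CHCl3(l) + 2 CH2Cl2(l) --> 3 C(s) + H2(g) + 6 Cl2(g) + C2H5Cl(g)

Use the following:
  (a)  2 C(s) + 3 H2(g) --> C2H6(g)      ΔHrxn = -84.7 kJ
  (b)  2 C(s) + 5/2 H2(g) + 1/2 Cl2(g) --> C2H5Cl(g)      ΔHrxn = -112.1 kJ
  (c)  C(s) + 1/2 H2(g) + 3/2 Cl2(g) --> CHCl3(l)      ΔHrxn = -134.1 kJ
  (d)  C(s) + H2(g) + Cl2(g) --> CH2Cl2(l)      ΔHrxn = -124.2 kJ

ΔHrxn = 538.6 kJ

(a): not needed.
(b) as written: -112.1 kJ
(c) reversed and × 3: (-3)·(-134.1) = +402.3 kJ
(d) reversed and × 2: (-2)·(-124.2) = +248.4 kJ
By Hess's law, ΔHrxn = (1)·(-112.1) + (-3)·(-134.1) + (-2)·(-124.2) = 538.6 kJ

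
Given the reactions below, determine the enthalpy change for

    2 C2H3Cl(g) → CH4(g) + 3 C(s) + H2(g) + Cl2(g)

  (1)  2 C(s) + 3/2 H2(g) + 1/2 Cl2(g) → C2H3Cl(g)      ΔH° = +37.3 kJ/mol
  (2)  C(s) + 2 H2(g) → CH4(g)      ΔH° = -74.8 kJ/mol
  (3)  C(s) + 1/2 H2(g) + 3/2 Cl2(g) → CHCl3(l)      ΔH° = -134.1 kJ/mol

(1) reversed and × 2: (-2)·(+37.3) = -74.6 kJ/mol
(2) as written: -74.8 kJ/mol
(3): not needed.
ΔH° = (-2)·(+37.3) + (1)·(-74.8) = -149.4 kJ/mol

ΔH° = -149.4 kJ/mol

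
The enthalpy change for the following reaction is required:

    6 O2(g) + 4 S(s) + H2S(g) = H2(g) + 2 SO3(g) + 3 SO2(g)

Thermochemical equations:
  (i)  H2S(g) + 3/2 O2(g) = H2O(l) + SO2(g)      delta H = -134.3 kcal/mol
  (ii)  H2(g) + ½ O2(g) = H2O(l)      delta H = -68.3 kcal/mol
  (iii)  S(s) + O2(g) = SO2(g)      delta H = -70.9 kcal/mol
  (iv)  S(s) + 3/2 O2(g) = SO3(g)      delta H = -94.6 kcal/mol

delta H = -397.0 kcal/mol

(i) as written (H2S(g) already on the reactant side): -134.3 kcal/mol
(ii) reversed (reverse to put H2(g) on the product side): +68.3 kcal/mol
(iii) × 2: (2)·(-70.9) = -141.8 kcal/mol
(iv) × 2 (×2 to match 2 SO3(g) in the target): (2)·(-94.6) = -189.2 kcal/mol
Combining the equations, delta H = (1)·(-134.3) + (-1)·(-68.3) + (2)·(-70.9) + (2)·(-94.6) = -397.0 kcal/mol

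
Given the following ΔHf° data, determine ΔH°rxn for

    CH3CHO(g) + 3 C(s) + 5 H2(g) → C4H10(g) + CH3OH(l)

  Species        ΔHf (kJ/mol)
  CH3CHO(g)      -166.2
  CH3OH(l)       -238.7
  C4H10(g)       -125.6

ΔH°rxn = Σ nΔHf°(products) − Σ nΔHf°(reactants).
Products: 1·(-125.6) + 1·(-238.7) = -364.3
Reactants: 1·(-166.2) + 3·(+0.0) + 5·(+0.0) = -166.2
ΔH°rxn = (-364.3) − (-166.2) = -198.1 kJ/mol

ΔH°rxn = -198.1 kJ/mol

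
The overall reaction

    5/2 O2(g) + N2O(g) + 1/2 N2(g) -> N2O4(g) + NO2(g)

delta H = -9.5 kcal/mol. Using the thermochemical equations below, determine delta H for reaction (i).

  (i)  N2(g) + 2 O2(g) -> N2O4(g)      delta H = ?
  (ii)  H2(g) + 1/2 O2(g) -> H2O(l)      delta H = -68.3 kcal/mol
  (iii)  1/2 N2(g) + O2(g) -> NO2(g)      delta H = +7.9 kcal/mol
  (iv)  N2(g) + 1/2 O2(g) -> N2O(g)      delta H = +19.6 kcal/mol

delta H = 2.2 kcal/mol

(i) as written (N2O4(g) already on the product side): contributes x
(ii): not needed (H2O(l) appears nowhere else).
(iii) as written (NO2(g) already on the product side): +7.9 kcal/mol
(iv) reversed (reverse to put N2O(g) on the reactant side): -19.6 kcal/mol
-9.5 = (+7.9) + (-19.6) + x
x = (-9.5 − (-11.7)) / (1) = 2.2 kcal/mol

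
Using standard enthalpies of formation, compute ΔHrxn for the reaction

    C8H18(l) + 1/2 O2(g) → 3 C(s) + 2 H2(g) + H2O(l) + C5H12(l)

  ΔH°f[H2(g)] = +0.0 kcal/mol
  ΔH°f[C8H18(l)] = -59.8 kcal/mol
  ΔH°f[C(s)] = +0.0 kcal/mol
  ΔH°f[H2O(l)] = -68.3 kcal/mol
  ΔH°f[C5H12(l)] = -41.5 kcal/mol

ΔH°rxn = Σ nΔHf°(products) − Σ nΔHf°(reactants).
Products: 3·(+0.0) + 2·(+0.0) + 1·(-68.3) + 1·(-41.5) = -109.8
Reactants: 1·(-59.8) + 1/2·(+0.0) = -59.8
ΔHrxn = (-109.8) − (-59.8) = -50.0 kcal/mol

ΔHrxn = -50.0 kcal/mol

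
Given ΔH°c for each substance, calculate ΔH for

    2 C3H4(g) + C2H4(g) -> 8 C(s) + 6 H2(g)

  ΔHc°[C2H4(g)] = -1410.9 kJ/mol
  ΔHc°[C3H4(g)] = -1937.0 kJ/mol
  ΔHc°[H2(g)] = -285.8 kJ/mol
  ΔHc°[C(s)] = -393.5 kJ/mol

Using ΔH = Σ nΔHc°(reactants) − Σ nΔHc°(products):
= [2·(-1937.0) + 1·(-1410.9)] − [8·(-393.5) + 6·(-285.8)]
= -422.1 kJ/mol

ΔH = -422.1 kJ/mol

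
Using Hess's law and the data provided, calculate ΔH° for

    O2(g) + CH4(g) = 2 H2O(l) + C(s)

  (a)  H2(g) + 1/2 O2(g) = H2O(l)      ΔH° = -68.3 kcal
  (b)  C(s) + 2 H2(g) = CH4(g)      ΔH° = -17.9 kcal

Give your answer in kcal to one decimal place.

(a) × 2: (2)·(-68.3) = -136.6 kcal
(b) reversed: +17.9 kcal
ΔH° = (-136.6) + (+17.9) = -118.7 kcal

ΔH° = -118.7 kcal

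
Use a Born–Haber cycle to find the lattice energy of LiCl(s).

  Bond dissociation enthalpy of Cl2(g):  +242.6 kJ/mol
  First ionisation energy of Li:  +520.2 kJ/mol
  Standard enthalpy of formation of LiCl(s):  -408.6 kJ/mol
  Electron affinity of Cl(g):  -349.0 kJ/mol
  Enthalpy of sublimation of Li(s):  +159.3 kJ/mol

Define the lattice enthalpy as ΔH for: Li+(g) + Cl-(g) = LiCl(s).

U = -860.4 kJ/mol

ΔHf° = 1·ΔHsub + 1·(ΣIE) + 1/2·D(Cl2) + 1·EA + U
-408.6 = 1·(+159.3) + 1·(+520.2) + 1/2·(+242.6) + 1·(-349.0) + U
U = -408.6 − (+451.8) = -860.4 kJ/mol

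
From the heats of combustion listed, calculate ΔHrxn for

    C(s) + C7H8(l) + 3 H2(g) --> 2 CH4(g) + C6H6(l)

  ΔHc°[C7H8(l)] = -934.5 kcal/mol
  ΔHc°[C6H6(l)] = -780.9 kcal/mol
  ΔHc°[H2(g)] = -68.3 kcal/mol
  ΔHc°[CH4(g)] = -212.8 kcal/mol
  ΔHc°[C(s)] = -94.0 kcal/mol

ΔHrxn = -26.9 kcal/mol

Using ΔH = Σ nΔHc°(reactants) − Σ nΔHc°(products):
= [1·(-94.0) + 1·(-934.5) + 3·(-68.3)] − [2·(-212.8) + 1·(-780.9)]
= -26.9 kcal/mol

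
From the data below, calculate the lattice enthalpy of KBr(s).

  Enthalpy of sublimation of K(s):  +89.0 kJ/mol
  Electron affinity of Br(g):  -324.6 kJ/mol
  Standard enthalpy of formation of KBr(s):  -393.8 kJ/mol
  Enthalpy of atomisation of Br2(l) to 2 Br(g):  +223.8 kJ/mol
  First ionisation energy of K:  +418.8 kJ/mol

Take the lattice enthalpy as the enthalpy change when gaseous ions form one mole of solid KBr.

U = -688.9 kJ/mol

ΔHf° = 1·ΔHsub + 1·(ΣIE) + 1/2·D(Br2) + 1·EA + U
-393.8 = 1·(+89.0) + 1·(+418.8) + 1/2·(+223.8) + 1·(-324.6) + U
U = -393.8 − (+295.1) = -688.9 kJ/mol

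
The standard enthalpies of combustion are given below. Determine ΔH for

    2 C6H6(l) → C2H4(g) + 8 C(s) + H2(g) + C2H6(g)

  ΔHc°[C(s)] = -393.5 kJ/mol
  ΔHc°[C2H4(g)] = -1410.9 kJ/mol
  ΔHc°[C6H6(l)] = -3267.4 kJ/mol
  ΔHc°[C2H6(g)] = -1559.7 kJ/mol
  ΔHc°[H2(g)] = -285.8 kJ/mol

ΔH = -130.4 kJ/mol

With combustion enthalpies, reactants minus products:
= [2·(-3267.4)] − [1·(-1410.9) + 8·(-393.5) + 1·(-285.8) + 1·(-1559.7)]
= -130.4 kJ/mol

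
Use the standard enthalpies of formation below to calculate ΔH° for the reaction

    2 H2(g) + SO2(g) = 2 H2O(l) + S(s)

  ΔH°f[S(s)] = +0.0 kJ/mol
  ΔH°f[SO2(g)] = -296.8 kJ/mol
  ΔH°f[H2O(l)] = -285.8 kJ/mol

ΔH° = -274.8 kJ/mol

ΔH°rxn = Σ nΔHf°(products) − Σ nΔHf°(reactants).
Products: 2·(-285.8) + 1·(+0.0) = -571.6
Reactants: 2·(+0.0) + 1·(-296.8) = -296.8
ΔH° = (-571.6) − (-296.8) = -274.8 kJ/mol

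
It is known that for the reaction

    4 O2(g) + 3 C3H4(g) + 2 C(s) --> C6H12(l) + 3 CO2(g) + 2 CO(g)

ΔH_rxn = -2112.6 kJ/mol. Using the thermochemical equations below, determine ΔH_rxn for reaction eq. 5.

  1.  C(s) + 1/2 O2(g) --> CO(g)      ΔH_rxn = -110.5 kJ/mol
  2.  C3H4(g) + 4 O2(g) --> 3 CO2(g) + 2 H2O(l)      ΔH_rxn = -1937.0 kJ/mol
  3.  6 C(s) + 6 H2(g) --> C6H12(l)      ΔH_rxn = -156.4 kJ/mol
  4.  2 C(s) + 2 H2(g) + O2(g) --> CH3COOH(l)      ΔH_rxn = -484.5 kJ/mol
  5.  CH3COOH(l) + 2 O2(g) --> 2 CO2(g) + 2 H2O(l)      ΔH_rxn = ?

ΔH_rxn = -874.1 kJ/mol

eq. 1 × 2: (2)·(-110.5) = -221.0 kJ/mol
eq. 2 × 3: (3)·(-1937.0) = -5811.0 kJ/mol
eq. 3 as written: -156.4 kJ/mol
eq. 4 reversed and × 3: (-3)·(-484.5) = +1453.5 kJ/mol
eq. 5 reversed and × 3: contributes −3·x
-2112.6 = (-221.0) + (-5811.0) + (-156.4) + (+1453.5) − 3·x
x = (-2112.6 − (-4734.9)) / (-3) = -874.1 kJ/mol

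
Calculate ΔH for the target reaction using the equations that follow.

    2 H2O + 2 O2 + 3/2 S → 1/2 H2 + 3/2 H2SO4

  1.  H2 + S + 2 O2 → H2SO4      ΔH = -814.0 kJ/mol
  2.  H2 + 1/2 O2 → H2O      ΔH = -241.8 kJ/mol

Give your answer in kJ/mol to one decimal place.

eq. 1 × 3/2 (×3/2 to match 3/2 H2SO4 in the target): (3/2)·(-814.0) = -1221.0 kJ/mol
eq. 2 reversed and × 2 (H2O must end up as a reactant; ×2 to match 2 H2O in the target): (-2)·(-241.8) = +483.6 kJ/mol
By Hess's law, ΔH = (3/2)·(-814.0) + (-2)·(-241.8) = -737.4 kJ/mol

ΔH = -737.4 kJ/mol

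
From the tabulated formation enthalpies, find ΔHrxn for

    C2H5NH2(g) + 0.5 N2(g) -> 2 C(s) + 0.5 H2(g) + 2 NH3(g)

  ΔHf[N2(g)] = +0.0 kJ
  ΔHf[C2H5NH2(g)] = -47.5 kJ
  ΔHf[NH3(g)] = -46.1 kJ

ΔHrxn = -44.7 kJ

ΔH°rxn = Σ nΔHf°(products) − Σ nΔHf°(reactants).
Products: 2·(+0.0) + 1/2·(+0.0) + 2·(-46.1) = -92.2
Reactants: 1·(-47.5) + 1/2·(+0.0) = -47.5
ΔHrxn = (-92.2) − (-47.5) = -44.7 kJ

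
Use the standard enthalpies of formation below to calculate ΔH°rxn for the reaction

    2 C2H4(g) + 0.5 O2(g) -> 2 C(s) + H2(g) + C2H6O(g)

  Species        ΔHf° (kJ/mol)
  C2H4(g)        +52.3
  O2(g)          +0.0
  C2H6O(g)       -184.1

ΔH°rxn = Σ nΔHf°(products) − Σ nΔHf°(reactants).
Products: 2·(+0.0) + 1·(+0.0) + 1·(-184.1) = -184.1
Reactants: 2·(+52.3) + 1/2·(+0.0) = +104.6
ΔH°rxn = (-184.1) − (+104.6) = -288.7 kJ/mol

ΔH°rxn = -288.7 kJ/mol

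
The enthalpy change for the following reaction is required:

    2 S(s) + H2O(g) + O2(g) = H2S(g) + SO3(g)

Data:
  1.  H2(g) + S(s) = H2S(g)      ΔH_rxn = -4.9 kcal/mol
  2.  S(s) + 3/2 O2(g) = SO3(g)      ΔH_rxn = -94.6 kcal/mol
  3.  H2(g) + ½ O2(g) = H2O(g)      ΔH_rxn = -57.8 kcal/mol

ΔH_rxn = -41.7 kcal/mol

eq. 1 as written (H2S(g) already on the product side): -4.9 kcal/mol
eq. 2 as written (SO3(g) already on the product side): -94.6 kcal/mol
eq. 3 reversed (reverse to put H2O(g) on the reactant side): +57.8 kcal/mol
ΔH_rxn = (-4.9) + (-94.6) + (+57.8) = -41.7 kcal/mol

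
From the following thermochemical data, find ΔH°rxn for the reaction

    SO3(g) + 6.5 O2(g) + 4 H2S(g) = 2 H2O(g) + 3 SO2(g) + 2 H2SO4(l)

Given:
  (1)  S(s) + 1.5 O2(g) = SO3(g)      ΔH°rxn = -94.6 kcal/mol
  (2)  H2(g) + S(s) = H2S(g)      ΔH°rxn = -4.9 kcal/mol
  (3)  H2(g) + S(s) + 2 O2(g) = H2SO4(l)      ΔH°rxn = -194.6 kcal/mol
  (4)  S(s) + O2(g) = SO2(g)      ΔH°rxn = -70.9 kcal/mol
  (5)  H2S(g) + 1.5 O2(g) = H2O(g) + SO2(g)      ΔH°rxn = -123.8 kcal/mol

(1) reversed (reverse to put SO3(g) on the reactant side): +94.6 kcal/mol
(2) reversed and × 2: (-2)·(-4.9) = +9.8 kcal/mol
(3) × 2 (scale by 2 for the 2 H2SO4(l)): (2)·(-194.6) = -389.2 kcal/mol
(4) as written: -70.9 kcal/mol
(5) × 2 (×2 to match 2 H2O(g) in the target): (2)·(-123.8) = -247.6 kcal/mol
Since enthalpy is a state function, ΔH°rxn = (+94.6) + (+9.8) + (-389.2) + (-70.9) + (-247.6) = -603.3 kcal/mol

ΔH°rxn = -603.3 kcal/mol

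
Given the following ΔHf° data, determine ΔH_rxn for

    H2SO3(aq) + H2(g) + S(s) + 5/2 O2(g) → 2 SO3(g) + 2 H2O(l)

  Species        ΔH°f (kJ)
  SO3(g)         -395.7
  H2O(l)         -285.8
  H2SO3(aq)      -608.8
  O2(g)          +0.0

ΔH_rxn = -754.2 kJ

Products: 2·(-395.7) + 2·(-285.8) = -1363.0
Reactants: 1·(-608.8) + 1·(+0.0) + 1·(+0.0) + 5/2·(+0.0) = -608.8
ΔH_rxn = (-1363.0) − (-608.8) = -754.2 kJ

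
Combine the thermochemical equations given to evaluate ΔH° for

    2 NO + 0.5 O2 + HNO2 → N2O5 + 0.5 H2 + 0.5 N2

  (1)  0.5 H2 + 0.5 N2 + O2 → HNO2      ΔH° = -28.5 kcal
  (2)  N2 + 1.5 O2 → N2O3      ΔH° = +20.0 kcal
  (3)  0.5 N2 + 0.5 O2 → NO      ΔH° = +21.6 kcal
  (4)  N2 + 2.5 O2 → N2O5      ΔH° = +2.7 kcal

ΔH° = -12.0 kcal

(1) reversed (HNO2 must end up as a reactant): +28.5 kcal
(2): not needed (N2O3 appears nowhere else).
(3) reversed and × 2 (NO must end up as a reactant; scale by 2 for the 2 NO): (-2)·(+21.6) = -43.2 kcal
(4) as written (N2O5 already on the product side): +2.7 kcal
By Hess's law, ΔH° = (+28.5) + (-43.2) + (+2.7) = -12.0 kcal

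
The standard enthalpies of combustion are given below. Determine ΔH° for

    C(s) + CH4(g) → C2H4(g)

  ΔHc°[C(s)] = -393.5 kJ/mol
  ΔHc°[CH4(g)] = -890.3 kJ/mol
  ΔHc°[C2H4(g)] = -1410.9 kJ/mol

With combustion enthalpies, reactants minus products:
= [1·(-393.5) + 1·(-890.3)] − [1·(-1410.9)]
= 127.1 kJ/mol

ΔH° = 127.1 kJ/mol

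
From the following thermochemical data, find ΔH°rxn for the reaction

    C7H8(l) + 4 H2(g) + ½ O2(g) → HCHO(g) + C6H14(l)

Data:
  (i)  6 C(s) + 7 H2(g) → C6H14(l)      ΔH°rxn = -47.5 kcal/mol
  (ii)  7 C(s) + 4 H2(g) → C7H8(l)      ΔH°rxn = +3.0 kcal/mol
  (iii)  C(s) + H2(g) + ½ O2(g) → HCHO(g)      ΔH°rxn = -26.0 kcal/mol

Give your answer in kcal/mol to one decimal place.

ΔH°rxn = -76.5 kcal/mol

(i) as written: -47.5 kcal/mol
(ii) reversed: -3.0 kcal/mol
(iii) as written: -26.0 kcal/mol
Since enthalpy is a state function, ΔH°rxn = (-47.5) + (-3.0) + (-26.0) = -76.5 kcal/mol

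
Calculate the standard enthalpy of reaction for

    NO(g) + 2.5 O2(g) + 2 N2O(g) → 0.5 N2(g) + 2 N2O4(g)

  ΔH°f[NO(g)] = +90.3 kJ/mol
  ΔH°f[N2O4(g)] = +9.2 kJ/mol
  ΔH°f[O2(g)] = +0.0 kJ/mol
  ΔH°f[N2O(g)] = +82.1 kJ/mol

Products: 1/2·(+0.0) + 2·(+9.2) = +18.4
Reactants: 1·(+90.3) + 5/2·(+0.0) + 2·(+82.1) = +254.5
ΔH°rxn = (+18.4) − (+254.5) = -236.1 kJ/mol

ΔH°rxn = -236.1 kJ/mol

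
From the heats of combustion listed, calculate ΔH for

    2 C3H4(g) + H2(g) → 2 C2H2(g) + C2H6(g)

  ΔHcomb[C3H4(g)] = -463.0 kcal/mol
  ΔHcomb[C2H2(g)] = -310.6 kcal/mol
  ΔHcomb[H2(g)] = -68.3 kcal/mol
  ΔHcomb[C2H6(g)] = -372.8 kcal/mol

With combustion enthalpies, reactants minus products:
= [2·(-463.0) + 1·(-68.3)] − [2·(-310.6) + 1·(-372.8)]
= -0.3 kcal/mol

ΔH = -0.3 kcal/mol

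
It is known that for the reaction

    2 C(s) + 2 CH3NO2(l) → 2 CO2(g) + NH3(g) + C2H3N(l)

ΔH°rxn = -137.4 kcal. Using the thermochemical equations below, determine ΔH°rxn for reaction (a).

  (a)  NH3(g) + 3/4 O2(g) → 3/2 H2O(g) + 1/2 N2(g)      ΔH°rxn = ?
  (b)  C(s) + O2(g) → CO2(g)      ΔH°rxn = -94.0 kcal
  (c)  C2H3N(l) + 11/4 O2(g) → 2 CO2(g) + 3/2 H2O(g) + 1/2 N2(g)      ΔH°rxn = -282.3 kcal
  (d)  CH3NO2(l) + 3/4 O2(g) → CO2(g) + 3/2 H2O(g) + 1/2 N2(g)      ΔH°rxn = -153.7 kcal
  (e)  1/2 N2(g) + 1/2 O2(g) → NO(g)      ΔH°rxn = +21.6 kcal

(a) reversed (NH3(g) must end up as a product): contributes −x
(b) × 2 (scale by 2 for the 2 C(s)): (2)·(-94.0) = -188.0 kcal
(c) reversed (reverse to put C2H3N(l) on the product side): +282.3 kcal
(d) × 2 (×2 to match 2 CH3NO2(l) in the target): (2)·(-153.7) = -307.4 kcal
(e): not needed (NO(g) appears nowhere else).
-137.4 = (-188.0) + (+282.3) + (-307.4) − x
x = (-137.4 − (-213.1)) / (-1) = -75.7 kcal

ΔH°rxn = -75.7 kcal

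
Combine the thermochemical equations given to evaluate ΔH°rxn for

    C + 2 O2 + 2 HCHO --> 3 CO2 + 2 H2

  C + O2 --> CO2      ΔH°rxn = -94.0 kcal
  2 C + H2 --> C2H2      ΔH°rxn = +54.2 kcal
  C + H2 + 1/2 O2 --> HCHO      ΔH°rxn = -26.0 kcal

ΔH°rxn = -230.0 kcal

equation 1 × 3: (3)·(-94.0) = -282.0 kcal
equation 2: not needed.
equation 3 reversed and × 2: (-2)·(-26.0) = +52.0 kcal
By Hess's law, ΔH°rxn = (3)·(-94.0) + (-2)·(-26.0) = -230.0 kcal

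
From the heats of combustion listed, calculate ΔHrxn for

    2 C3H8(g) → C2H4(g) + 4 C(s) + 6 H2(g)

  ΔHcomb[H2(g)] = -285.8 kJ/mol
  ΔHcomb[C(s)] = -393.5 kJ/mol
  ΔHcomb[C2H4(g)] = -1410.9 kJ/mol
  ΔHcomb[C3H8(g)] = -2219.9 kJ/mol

ΔHrxn = 259.9 kJ/mol

With combustion enthalpies, reactants minus products:
= [2·(-2219.9)] − [1·(-1410.9) + 4·(-393.5) + 6·(-285.8)]
= 259.9 kJ/mol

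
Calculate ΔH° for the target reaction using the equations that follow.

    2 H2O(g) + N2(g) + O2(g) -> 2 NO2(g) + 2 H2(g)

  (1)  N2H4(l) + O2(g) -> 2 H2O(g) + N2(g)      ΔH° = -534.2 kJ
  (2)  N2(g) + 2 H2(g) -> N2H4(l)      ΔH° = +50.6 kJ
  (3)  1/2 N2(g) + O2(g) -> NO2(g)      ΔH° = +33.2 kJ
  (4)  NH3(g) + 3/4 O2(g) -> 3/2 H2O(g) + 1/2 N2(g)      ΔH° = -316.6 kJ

ΔH° = 550.0 kJ

(1) reversed: +534.2 kJ
(2) reversed (H2(g) must end up as a product): -50.6 kJ
(3) × 2 (scale by 2 for the 2 NO2(g)): (2)·(+33.2) = +66.4 kJ
(4): not needed (NH3(g) appears nowhere else).
Combining the equations, ΔH° = (+534.2) + (-50.6) + (+66.4) = 550.0 kJ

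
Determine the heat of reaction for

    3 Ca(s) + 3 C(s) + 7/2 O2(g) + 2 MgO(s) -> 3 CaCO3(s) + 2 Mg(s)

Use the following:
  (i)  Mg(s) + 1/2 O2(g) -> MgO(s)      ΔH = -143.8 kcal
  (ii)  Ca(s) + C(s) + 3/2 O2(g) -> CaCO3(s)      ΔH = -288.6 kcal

ΔH = -578.2 kcal

(i) reversed and × 2 (reverse to put MgO(s) on the reactant side; ×2 to match 2 MgO(s) in the target): (-2)·(-143.8) = +287.6 kcal
(ii) × 3 (×3 to match 3 CaCO3(s) in the target): (3)·(-288.6) = -865.8 kcal
Summing the manipulated equations, ΔH = (+287.6) + (-865.8) = -578.2 kcal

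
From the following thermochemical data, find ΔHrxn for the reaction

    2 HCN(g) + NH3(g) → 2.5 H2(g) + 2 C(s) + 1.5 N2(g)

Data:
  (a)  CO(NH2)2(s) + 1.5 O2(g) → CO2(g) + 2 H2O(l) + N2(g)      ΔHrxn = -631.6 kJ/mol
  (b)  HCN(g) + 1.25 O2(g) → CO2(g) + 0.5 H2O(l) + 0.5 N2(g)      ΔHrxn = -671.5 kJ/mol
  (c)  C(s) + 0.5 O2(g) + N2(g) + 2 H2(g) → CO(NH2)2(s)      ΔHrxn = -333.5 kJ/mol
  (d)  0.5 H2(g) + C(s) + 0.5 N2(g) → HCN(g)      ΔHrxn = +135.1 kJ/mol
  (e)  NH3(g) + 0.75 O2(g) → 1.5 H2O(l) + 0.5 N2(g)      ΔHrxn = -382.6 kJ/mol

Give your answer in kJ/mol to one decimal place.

ΔHrxn = -224.1 kJ/mol

(a) reversed: +631.6 kJ/mol
(b) as written: -671.5 kJ/mol
(c) reversed: +333.5 kJ/mol
(d) reversed: -135.1 kJ/mol
(e) as written: -382.6 kJ/mol
ΔHrxn = (-1)·(-631.6) + (1)·(-671.5) + (-1)·(-333.5) + (-1)·(+135.1) + (1)·(-382.6) = -224.1 kJ/mol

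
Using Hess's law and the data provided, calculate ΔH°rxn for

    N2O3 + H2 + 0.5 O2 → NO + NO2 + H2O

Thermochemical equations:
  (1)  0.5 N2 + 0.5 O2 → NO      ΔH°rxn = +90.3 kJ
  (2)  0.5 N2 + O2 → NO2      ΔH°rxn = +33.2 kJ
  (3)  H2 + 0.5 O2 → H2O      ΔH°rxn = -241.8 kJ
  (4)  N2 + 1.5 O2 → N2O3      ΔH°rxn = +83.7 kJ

ΔH°rxn = -202.0 kJ

(1) as written (NO already on the product side): +90.3 kJ
(2) as written (NO2 already on the product side): +33.2 kJ
(3) as written (H2O already on the product side): -241.8 kJ
(4) reversed (N2O3 must end up as a reactant): -83.7 kJ
ΔH°rxn = (+90.3) + (+33.2) + (-241.8) + (-83.7) = -202.0 kJ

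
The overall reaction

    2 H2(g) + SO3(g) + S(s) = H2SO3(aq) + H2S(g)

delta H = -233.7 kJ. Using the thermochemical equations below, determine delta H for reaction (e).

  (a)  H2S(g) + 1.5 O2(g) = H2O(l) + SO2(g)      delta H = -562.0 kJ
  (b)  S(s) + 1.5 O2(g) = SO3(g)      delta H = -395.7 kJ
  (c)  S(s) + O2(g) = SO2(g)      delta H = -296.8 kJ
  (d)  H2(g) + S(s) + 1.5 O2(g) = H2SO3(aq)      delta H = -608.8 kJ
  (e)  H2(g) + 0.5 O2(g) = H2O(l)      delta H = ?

delta H = -285.8 kJ

(a) reversed (reverse to put H2S(g) on the product side): +562.0 kJ
(b) reversed (SO3(g) must end up as a reactant): +395.7 kJ
(c) as written: -296.8 kJ
(d) as written (H2SO3(aq) already on the product side): -608.8 kJ
(e) as written: contributes x
-233.7 = (+562.0) + (+395.7) + (-296.8) + (-608.8) + x
x = (-233.7 − (+52.1)) / (1) = -285.8 kJ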